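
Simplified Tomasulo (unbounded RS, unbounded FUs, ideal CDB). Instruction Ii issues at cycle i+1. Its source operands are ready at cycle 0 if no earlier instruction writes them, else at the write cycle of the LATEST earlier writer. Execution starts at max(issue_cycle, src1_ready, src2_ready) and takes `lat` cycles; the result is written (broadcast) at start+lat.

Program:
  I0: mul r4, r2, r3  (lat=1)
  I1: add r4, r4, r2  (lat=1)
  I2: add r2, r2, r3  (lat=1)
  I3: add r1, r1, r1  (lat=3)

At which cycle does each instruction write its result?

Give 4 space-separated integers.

Answer: 2 3 4 7

Derivation:
I0 mul r4: issue@1 deps=(None,None) exec_start@1 write@2
I1 add r4: issue@2 deps=(0,None) exec_start@2 write@3
I2 add r2: issue@3 deps=(None,None) exec_start@3 write@4
I3 add r1: issue@4 deps=(None,None) exec_start@4 write@7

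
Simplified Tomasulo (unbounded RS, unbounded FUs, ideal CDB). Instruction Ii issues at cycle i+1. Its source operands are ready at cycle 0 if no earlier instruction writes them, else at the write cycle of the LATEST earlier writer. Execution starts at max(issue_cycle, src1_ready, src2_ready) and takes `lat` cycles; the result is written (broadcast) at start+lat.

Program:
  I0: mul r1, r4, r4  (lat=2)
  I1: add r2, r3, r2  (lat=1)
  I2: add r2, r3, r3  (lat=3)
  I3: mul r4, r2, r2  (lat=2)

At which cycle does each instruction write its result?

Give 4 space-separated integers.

I0 mul r1: issue@1 deps=(None,None) exec_start@1 write@3
I1 add r2: issue@2 deps=(None,None) exec_start@2 write@3
I2 add r2: issue@3 deps=(None,None) exec_start@3 write@6
I3 mul r4: issue@4 deps=(2,2) exec_start@6 write@8

Answer: 3 3 6 8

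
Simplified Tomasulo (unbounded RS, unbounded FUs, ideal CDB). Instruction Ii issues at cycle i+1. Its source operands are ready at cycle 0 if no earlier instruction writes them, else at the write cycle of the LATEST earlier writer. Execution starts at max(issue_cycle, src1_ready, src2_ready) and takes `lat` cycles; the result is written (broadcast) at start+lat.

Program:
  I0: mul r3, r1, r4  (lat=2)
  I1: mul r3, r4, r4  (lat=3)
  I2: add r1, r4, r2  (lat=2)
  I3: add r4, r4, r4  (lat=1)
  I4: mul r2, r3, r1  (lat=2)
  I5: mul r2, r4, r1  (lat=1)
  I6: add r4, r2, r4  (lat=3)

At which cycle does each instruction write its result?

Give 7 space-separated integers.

I0 mul r3: issue@1 deps=(None,None) exec_start@1 write@3
I1 mul r3: issue@2 deps=(None,None) exec_start@2 write@5
I2 add r1: issue@3 deps=(None,None) exec_start@3 write@5
I3 add r4: issue@4 deps=(None,None) exec_start@4 write@5
I4 mul r2: issue@5 deps=(1,2) exec_start@5 write@7
I5 mul r2: issue@6 deps=(3,2) exec_start@6 write@7
I6 add r4: issue@7 deps=(5,3) exec_start@7 write@10

Answer: 3 5 5 5 7 7 10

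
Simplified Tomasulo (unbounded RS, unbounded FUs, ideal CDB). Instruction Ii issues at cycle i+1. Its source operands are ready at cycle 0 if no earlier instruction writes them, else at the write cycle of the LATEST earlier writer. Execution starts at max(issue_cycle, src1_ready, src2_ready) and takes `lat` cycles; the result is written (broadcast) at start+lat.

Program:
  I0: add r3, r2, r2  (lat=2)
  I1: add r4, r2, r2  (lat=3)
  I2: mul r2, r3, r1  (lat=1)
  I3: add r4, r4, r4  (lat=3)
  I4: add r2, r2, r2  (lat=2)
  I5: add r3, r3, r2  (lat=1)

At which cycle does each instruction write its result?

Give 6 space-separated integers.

Answer: 3 5 4 8 7 8

Derivation:
I0 add r3: issue@1 deps=(None,None) exec_start@1 write@3
I1 add r4: issue@2 deps=(None,None) exec_start@2 write@5
I2 mul r2: issue@3 deps=(0,None) exec_start@3 write@4
I3 add r4: issue@4 deps=(1,1) exec_start@5 write@8
I4 add r2: issue@5 deps=(2,2) exec_start@5 write@7
I5 add r3: issue@6 deps=(0,4) exec_start@7 write@8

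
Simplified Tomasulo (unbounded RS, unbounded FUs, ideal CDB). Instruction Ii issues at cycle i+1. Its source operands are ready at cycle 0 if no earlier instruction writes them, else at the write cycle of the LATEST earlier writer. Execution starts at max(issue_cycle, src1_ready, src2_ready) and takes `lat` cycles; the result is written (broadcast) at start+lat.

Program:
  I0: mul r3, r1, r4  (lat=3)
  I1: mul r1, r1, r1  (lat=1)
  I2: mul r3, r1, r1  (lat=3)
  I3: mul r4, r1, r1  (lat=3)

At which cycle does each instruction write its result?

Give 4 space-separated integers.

Answer: 4 3 6 7

Derivation:
I0 mul r3: issue@1 deps=(None,None) exec_start@1 write@4
I1 mul r1: issue@2 deps=(None,None) exec_start@2 write@3
I2 mul r3: issue@3 deps=(1,1) exec_start@3 write@6
I3 mul r4: issue@4 deps=(1,1) exec_start@4 write@7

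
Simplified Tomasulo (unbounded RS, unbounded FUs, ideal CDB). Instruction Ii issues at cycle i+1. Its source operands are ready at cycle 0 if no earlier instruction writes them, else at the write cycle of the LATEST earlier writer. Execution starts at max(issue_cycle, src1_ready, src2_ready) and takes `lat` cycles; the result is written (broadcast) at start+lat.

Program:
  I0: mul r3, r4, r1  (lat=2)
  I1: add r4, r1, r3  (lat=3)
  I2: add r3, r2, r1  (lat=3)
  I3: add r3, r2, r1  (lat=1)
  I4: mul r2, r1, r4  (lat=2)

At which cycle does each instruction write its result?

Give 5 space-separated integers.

Answer: 3 6 6 5 8

Derivation:
I0 mul r3: issue@1 deps=(None,None) exec_start@1 write@3
I1 add r4: issue@2 deps=(None,0) exec_start@3 write@6
I2 add r3: issue@3 deps=(None,None) exec_start@3 write@6
I3 add r3: issue@4 deps=(None,None) exec_start@4 write@5
I4 mul r2: issue@5 deps=(None,1) exec_start@6 write@8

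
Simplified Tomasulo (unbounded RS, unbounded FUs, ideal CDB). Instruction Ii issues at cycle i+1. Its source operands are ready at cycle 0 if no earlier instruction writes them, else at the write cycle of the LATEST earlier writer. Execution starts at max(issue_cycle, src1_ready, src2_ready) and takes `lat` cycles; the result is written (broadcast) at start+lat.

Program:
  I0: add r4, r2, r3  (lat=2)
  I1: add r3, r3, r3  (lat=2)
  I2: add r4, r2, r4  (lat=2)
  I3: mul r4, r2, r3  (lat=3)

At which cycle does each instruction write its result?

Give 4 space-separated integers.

I0 add r4: issue@1 deps=(None,None) exec_start@1 write@3
I1 add r3: issue@2 deps=(None,None) exec_start@2 write@4
I2 add r4: issue@3 deps=(None,0) exec_start@3 write@5
I3 mul r4: issue@4 deps=(None,1) exec_start@4 write@7

Answer: 3 4 5 7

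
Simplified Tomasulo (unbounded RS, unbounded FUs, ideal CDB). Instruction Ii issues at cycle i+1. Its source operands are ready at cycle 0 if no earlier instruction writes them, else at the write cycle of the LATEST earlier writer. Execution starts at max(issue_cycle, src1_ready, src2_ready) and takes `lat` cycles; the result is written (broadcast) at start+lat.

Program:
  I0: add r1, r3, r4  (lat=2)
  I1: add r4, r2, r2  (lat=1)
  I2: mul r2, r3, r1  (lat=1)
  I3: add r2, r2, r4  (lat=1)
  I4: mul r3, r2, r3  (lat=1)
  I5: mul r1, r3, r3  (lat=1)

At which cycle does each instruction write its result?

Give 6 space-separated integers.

I0 add r1: issue@1 deps=(None,None) exec_start@1 write@3
I1 add r4: issue@2 deps=(None,None) exec_start@2 write@3
I2 mul r2: issue@3 deps=(None,0) exec_start@3 write@4
I3 add r2: issue@4 deps=(2,1) exec_start@4 write@5
I4 mul r3: issue@5 deps=(3,None) exec_start@5 write@6
I5 mul r1: issue@6 deps=(4,4) exec_start@6 write@7

Answer: 3 3 4 5 6 7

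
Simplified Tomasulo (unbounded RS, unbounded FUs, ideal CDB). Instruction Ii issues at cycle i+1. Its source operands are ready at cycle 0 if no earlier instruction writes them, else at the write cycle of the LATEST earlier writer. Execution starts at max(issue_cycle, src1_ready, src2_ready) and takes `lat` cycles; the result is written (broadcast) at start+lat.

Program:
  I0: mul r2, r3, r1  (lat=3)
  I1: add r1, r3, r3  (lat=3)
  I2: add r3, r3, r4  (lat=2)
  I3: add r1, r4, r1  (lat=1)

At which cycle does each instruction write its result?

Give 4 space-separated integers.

I0 mul r2: issue@1 deps=(None,None) exec_start@1 write@4
I1 add r1: issue@2 deps=(None,None) exec_start@2 write@5
I2 add r3: issue@3 deps=(None,None) exec_start@3 write@5
I3 add r1: issue@4 deps=(None,1) exec_start@5 write@6

Answer: 4 5 5 6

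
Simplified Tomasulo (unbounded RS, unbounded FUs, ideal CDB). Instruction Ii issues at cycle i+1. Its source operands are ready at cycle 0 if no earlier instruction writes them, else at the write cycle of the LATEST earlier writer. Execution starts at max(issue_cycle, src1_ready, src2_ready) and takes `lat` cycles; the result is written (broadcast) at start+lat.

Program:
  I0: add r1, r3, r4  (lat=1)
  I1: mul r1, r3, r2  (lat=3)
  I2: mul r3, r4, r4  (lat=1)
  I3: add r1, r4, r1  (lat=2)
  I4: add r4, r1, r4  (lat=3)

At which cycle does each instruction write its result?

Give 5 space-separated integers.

I0 add r1: issue@1 deps=(None,None) exec_start@1 write@2
I1 mul r1: issue@2 deps=(None,None) exec_start@2 write@5
I2 mul r3: issue@3 deps=(None,None) exec_start@3 write@4
I3 add r1: issue@4 deps=(None,1) exec_start@5 write@7
I4 add r4: issue@5 deps=(3,None) exec_start@7 write@10

Answer: 2 5 4 7 10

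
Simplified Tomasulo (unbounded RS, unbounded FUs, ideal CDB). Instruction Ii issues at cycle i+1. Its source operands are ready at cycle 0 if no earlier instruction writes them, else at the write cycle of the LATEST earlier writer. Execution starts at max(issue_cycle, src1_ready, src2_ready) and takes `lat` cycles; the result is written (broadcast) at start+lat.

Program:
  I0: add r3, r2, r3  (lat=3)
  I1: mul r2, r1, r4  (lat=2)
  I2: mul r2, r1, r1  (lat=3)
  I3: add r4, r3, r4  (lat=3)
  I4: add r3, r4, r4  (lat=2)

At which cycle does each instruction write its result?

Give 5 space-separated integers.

Answer: 4 4 6 7 9

Derivation:
I0 add r3: issue@1 deps=(None,None) exec_start@1 write@4
I1 mul r2: issue@2 deps=(None,None) exec_start@2 write@4
I2 mul r2: issue@3 deps=(None,None) exec_start@3 write@6
I3 add r4: issue@4 deps=(0,None) exec_start@4 write@7
I4 add r3: issue@5 deps=(3,3) exec_start@7 write@9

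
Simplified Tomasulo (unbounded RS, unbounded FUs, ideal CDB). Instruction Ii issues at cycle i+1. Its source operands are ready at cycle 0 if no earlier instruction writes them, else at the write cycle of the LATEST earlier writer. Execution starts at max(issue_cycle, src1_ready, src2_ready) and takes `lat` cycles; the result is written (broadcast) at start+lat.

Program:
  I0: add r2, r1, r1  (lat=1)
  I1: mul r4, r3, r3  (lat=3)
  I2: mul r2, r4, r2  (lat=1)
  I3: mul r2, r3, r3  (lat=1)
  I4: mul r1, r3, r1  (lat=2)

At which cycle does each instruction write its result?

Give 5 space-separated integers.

Answer: 2 5 6 5 7

Derivation:
I0 add r2: issue@1 deps=(None,None) exec_start@1 write@2
I1 mul r4: issue@2 deps=(None,None) exec_start@2 write@5
I2 mul r2: issue@3 deps=(1,0) exec_start@5 write@6
I3 mul r2: issue@4 deps=(None,None) exec_start@4 write@5
I4 mul r1: issue@5 deps=(None,None) exec_start@5 write@7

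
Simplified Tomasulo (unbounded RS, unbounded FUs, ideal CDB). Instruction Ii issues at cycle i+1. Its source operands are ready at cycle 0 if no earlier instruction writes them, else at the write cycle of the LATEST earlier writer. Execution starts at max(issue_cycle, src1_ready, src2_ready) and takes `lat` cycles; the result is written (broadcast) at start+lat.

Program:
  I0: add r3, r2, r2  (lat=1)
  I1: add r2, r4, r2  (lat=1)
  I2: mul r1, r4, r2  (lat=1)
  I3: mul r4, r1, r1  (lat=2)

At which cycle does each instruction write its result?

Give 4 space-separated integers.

Answer: 2 3 4 6

Derivation:
I0 add r3: issue@1 deps=(None,None) exec_start@1 write@2
I1 add r2: issue@2 deps=(None,None) exec_start@2 write@3
I2 mul r1: issue@3 deps=(None,1) exec_start@3 write@4
I3 mul r4: issue@4 deps=(2,2) exec_start@4 write@6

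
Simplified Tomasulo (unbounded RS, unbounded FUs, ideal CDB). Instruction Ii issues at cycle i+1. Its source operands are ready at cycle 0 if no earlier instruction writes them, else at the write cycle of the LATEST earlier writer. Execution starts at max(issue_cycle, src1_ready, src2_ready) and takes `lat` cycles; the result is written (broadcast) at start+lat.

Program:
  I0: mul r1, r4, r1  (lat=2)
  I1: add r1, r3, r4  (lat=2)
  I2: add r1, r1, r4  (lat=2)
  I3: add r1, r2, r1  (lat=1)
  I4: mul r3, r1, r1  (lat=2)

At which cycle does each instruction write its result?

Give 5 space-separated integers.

Answer: 3 4 6 7 9

Derivation:
I0 mul r1: issue@1 deps=(None,None) exec_start@1 write@3
I1 add r1: issue@2 deps=(None,None) exec_start@2 write@4
I2 add r1: issue@3 deps=(1,None) exec_start@4 write@6
I3 add r1: issue@4 deps=(None,2) exec_start@6 write@7
I4 mul r3: issue@5 deps=(3,3) exec_start@7 write@9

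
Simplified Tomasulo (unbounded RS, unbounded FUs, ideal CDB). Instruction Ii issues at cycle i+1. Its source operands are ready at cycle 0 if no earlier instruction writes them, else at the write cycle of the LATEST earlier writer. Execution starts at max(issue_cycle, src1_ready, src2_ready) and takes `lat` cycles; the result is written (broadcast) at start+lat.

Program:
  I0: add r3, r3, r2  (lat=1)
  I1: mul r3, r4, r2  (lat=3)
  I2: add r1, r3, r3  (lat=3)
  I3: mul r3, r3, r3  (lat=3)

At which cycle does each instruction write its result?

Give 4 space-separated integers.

I0 add r3: issue@1 deps=(None,None) exec_start@1 write@2
I1 mul r3: issue@2 deps=(None,None) exec_start@2 write@5
I2 add r1: issue@3 deps=(1,1) exec_start@5 write@8
I3 mul r3: issue@4 deps=(1,1) exec_start@5 write@8

Answer: 2 5 8 8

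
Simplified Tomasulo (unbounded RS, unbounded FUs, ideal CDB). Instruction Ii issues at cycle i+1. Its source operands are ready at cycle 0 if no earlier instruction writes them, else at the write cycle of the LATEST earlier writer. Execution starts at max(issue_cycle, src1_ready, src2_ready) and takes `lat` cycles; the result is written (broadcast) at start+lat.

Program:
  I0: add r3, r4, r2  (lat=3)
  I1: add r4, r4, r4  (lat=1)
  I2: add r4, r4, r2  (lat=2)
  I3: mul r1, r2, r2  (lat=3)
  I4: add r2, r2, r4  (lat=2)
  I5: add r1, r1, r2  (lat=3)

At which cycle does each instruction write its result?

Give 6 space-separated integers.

Answer: 4 3 5 7 7 10

Derivation:
I0 add r3: issue@1 deps=(None,None) exec_start@1 write@4
I1 add r4: issue@2 deps=(None,None) exec_start@2 write@3
I2 add r4: issue@3 deps=(1,None) exec_start@3 write@5
I3 mul r1: issue@4 deps=(None,None) exec_start@4 write@7
I4 add r2: issue@5 deps=(None,2) exec_start@5 write@7
I5 add r1: issue@6 deps=(3,4) exec_start@7 write@10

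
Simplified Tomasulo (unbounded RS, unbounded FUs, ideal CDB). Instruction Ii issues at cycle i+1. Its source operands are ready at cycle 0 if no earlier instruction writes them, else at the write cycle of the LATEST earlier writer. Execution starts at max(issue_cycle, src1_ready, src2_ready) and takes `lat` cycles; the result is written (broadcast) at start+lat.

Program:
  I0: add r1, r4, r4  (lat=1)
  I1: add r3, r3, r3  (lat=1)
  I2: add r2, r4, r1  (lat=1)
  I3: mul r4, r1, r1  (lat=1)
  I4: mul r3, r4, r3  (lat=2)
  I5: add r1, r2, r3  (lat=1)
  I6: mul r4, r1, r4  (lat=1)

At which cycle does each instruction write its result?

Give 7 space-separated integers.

I0 add r1: issue@1 deps=(None,None) exec_start@1 write@2
I1 add r3: issue@2 deps=(None,None) exec_start@2 write@3
I2 add r2: issue@3 deps=(None,0) exec_start@3 write@4
I3 mul r4: issue@4 deps=(0,0) exec_start@4 write@5
I4 mul r3: issue@5 deps=(3,1) exec_start@5 write@7
I5 add r1: issue@6 deps=(2,4) exec_start@7 write@8
I6 mul r4: issue@7 deps=(5,3) exec_start@8 write@9

Answer: 2 3 4 5 7 8 9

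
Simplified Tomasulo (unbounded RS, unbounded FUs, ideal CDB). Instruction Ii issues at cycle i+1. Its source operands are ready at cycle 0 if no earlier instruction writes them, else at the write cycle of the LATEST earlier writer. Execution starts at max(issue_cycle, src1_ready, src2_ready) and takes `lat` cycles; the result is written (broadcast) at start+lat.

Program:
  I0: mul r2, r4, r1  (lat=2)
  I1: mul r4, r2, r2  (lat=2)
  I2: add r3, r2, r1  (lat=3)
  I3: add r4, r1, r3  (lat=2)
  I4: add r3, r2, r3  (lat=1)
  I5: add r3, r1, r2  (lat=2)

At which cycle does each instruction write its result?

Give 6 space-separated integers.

Answer: 3 5 6 8 7 8

Derivation:
I0 mul r2: issue@1 deps=(None,None) exec_start@1 write@3
I1 mul r4: issue@2 deps=(0,0) exec_start@3 write@5
I2 add r3: issue@3 deps=(0,None) exec_start@3 write@6
I3 add r4: issue@4 deps=(None,2) exec_start@6 write@8
I4 add r3: issue@5 deps=(0,2) exec_start@6 write@7
I5 add r3: issue@6 deps=(None,0) exec_start@6 write@8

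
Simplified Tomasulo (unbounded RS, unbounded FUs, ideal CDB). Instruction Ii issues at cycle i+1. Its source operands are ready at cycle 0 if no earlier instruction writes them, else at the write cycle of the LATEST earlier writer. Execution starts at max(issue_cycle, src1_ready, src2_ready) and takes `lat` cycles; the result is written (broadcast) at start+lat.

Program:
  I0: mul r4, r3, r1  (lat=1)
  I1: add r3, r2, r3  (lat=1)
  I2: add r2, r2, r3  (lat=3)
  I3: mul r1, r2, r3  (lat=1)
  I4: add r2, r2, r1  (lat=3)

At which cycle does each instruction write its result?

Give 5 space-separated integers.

I0 mul r4: issue@1 deps=(None,None) exec_start@1 write@2
I1 add r3: issue@2 deps=(None,None) exec_start@2 write@3
I2 add r2: issue@3 deps=(None,1) exec_start@3 write@6
I3 mul r1: issue@4 deps=(2,1) exec_start@6 write@7
I4 add r2: issue@5 deps=(2,3) exec_start@7 write@10

Answer: 2 3 6 7 10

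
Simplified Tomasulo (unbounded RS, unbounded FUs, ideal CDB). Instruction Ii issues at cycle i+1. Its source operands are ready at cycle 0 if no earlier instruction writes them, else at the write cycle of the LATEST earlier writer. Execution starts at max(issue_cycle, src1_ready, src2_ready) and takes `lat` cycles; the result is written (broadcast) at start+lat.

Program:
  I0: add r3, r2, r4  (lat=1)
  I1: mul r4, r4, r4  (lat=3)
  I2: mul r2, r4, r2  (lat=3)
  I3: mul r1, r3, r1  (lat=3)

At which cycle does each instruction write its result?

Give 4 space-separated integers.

Answer: 2 5 8 7

Derivation:
I0 add r3: issue@1 deps=(None,None) exec_start@1 write@2
I1 mul r4: issue@2 deps=(None,None) exec_start@2 write@5
I2 mul r2: issue@3 deps=(1,None) exec_start@5 write@8
I3 mul r1: issue@4 deps=(0,None) exec_start@4 write@7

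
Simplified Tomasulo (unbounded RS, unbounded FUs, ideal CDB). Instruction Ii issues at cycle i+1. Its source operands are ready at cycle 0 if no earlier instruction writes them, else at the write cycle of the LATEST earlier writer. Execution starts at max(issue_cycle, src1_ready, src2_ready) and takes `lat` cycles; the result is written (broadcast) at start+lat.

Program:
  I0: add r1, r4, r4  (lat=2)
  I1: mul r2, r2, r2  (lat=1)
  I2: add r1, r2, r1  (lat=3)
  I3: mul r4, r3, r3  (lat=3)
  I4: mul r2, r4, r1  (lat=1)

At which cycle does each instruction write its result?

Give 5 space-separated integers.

I0 add r1: issue@1 deps=(None,None) exec_start@1 write@3
I1 mul r2: issue@2 deps=(None,None) exec_start@2 write@3
I2 add r1: issue@3 deps=(1,0) exec_start@3 write@6
I3 mul r4: issue@4 deps=(None,None) exec_start@4 write@7
I4 mul r2: issue@5 deps=(3,2) exec_start@7 write@8

Answer: 3 3 6 7 8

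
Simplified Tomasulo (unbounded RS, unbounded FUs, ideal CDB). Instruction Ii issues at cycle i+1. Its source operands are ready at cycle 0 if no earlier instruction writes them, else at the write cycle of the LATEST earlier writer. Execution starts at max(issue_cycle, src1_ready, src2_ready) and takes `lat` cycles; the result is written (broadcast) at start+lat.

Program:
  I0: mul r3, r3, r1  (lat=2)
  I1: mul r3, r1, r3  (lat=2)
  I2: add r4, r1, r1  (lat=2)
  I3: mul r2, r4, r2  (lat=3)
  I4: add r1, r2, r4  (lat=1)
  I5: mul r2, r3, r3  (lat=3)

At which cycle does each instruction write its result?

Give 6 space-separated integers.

I0 mul r3: issue@1 deps=(None,None) exec_start@1 write@3
I1 mul r3: issue@2 deps=(None,0) exec_start@3 write@5
I2 add r4: issue@3 deps=(None,None) exec_start@3 write@5
I3 mul r2: issue@4 deps=(2,None) exec_start@5 write@8
I4 add r1: issue@5 deps=(3,2) exec_start@8 write@9
I5 mul r2: issue@6 deps=(1,1) exec_start@6 write@9

Answer: 3 5 5 8 9 9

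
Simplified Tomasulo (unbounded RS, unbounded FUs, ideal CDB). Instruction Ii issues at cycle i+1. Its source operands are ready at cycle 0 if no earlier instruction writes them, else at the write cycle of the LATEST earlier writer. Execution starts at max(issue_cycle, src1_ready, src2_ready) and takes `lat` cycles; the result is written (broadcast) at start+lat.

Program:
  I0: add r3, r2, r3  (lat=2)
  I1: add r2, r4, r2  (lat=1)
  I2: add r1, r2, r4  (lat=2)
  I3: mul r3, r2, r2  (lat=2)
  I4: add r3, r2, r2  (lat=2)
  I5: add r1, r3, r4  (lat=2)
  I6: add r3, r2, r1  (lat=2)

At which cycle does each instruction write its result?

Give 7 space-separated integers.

Answer: 3 3 5 6 7 9 11

Derivation:
I0 add r3: issue@1 deps=(None,None) exec_start@1 write@3
I1 add r2: issue@2 deps=(None,None) exec_start@2 write@3
I2 add r1: issue@3 deps=(1,None) exec_start@3 write@5
I3 mul r3: issue@4 deps=(1,1) exec_start@4 write@6
I4 add r3: issue@5 deps=(1,1) exec_start@5 write@7
I5 add r1: issue@6 deps=(4,None) exec_start@7 write@9
I6 add r3: issue@7 deps=(1,5) exec_start@9 write@11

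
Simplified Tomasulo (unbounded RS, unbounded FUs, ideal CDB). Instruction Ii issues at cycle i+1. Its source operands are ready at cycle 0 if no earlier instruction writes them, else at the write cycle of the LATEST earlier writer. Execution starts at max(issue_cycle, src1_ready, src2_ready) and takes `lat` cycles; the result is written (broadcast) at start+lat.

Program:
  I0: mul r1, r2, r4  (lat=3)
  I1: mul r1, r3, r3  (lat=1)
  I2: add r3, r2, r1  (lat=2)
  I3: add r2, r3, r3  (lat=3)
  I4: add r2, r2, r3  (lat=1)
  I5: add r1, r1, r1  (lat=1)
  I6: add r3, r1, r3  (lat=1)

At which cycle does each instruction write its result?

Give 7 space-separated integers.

Answer: 4 3 5 8 9 7 8

Derivation:
I0 mul r1: issue@1 deps=(None,None) exec_start@1 write@4
I1 mul r1: issue@2 deps=(None,None) exec_start@2 write@3
I2 add r3: issue@3 deps=(None,1) exec_start@3 write@5
I3 add r2: issue@4 deps=(2,2) exec_start@5 write@8
I4 add r2: issue@5 deps=(3,2) exec_start@8 write@9
I5 add r1: issue@6 deps=(1,1) exec_start@6 write@7
I6 add r3: issue@7 deps=(5,2) exec_start@7 write@8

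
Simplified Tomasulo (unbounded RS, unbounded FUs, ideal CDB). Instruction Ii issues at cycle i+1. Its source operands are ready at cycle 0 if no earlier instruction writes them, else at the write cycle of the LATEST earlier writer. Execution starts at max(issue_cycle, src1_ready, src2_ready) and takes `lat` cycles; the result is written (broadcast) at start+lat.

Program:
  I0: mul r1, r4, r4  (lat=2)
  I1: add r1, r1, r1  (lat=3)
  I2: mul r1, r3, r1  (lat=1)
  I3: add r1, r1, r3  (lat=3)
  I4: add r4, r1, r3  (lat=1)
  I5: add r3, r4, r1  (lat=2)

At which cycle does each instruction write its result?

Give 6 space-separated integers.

Answer: 3 6 7 10 11 13

Derivation:
I0 mul r1: issue@1 deps=(None,None) exec_start@1 write@3
I1 add r1: issue@2 deps=(0,0) exec_start@3 write@6
I2 mul r1: issue@3 deps=(None,1) exec_start@6 write@7
I3 add r1: issue@4 deps=(2,None) exec_start@7 write@10
I4 add r4: issue@5 deps=(3,None) exec_start@10 write@11
I5 add r3: issue@6 deps=(4,3) exec_start@11 write@13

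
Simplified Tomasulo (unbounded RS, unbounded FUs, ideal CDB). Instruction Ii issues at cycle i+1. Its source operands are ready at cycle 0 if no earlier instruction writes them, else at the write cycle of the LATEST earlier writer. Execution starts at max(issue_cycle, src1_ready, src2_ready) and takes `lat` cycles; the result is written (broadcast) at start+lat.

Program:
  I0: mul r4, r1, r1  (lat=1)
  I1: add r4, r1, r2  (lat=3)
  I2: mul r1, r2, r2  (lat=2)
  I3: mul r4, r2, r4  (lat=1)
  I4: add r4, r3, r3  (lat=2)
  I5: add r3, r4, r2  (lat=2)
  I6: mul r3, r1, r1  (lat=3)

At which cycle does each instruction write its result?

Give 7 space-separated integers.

I0 mul r4: issue@1 deps=(None,None) exec_start@1 write@2
I1 add r4: issue@2 deps=(None,None) exec_start@2 write@5
I2 mul r1: issue@3 deps=(None,None) exec_start@3 write@5
I3 mul r4: issue@4 deps=(None,1) exec_start@5 write@6
I4 add r4: issue@5 deps=(None,None) exec_start@5 write@7
I5 add r3: issue@6 deps=(4,None) exec_start@7 write@9
I6 mul r3: issue@7 deps=(2,2) exec_start@7 write@10

Answer: 2 5 5 6 7 9 10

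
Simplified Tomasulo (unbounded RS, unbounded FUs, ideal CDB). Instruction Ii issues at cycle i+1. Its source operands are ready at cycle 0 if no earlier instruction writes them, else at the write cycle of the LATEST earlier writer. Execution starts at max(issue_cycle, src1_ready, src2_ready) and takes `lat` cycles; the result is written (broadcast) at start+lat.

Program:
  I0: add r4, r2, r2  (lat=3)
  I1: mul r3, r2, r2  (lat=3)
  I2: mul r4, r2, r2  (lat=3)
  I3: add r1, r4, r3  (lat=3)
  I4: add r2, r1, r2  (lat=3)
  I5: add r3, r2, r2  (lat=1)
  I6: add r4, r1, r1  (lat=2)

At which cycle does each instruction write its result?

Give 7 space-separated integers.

I0 add r4: issue@1 deps=(None,None) exec_start@1 write@4
I1 mul r3: issue@2 deps=(None,None) exec_start@2 write@5
I2 mul r4: issue@3 deps=(None,None) exec_start@3 write@6
I3 add r1: issue@4 deps=(2,1) exec_start@6 write@9
I4 add r2: issue@5 deps=(3,None) exec_start@9 write@12
I5 add r3: issue@6 deps=(4,4) exec_start@12 write@13
I6 add r4: issue@7 deps=(3,3) exec_start@9 write@11

Answer: 4 5 6 9 12 13 11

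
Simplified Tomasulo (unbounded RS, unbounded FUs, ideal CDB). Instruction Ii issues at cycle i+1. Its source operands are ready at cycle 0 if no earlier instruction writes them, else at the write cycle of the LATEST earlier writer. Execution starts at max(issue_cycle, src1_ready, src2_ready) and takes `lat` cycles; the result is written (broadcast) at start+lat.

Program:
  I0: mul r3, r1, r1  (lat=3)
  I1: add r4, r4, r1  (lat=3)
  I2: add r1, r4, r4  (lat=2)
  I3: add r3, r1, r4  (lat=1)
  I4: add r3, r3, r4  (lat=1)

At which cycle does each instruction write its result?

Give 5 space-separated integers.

I0 mul r3: issue@1 deps=(None,None) exec_start@1 write@4
I1 add r4: issue@2 deps=(None,None) exec_start@2 write@5
I2 add r1: issue@3 deps=(1,1) exec_start@5 write@7
I3 add r3: issue@4 deps=(2,1) exec_start@7 write@8
I4 add r3: issue@5 deps=(3,1) exec_start@8 write@9

Answer: 4 5 7 8 9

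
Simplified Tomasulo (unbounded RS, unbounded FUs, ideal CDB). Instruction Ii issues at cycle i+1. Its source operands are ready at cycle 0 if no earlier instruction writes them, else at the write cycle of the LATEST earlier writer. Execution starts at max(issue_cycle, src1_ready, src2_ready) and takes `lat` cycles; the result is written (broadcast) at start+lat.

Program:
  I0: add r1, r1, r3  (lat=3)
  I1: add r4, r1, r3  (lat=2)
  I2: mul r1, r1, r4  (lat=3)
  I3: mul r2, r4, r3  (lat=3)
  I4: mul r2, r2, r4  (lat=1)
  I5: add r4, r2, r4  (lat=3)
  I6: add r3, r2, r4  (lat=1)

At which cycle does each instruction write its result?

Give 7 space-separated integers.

I0 add r1: issue@1 deps=(None,None) exec_start@1 write@4
I1 add r4: issue@2 deps=(0,None) exec_start@4 write@6
I2 mul r1: issue@3 deps=(0,1) exec_start@6 write@9
I3 mul r2: issue@4 deps=(1,None) exec_start@6 write@9
I4 mul r2: issue@5 deps=(3,1) exec_start@9 write@10
I5 add r4: issue@6 deps=(4,1) exec_start@10 write@13
I6 add r3: issue@7 deps=(4,5) exec_start@13 write@14

Answer: 4 6 9 9 10 13 14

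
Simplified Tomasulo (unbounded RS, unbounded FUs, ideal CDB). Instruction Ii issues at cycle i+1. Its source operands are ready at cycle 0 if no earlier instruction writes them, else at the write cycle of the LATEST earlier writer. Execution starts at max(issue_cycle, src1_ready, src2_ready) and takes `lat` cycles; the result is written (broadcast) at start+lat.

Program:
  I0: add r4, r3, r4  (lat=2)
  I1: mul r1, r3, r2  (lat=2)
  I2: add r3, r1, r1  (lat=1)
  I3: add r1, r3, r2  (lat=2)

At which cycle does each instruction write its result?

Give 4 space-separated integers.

Answer: 3 4 5 7

Derivation:
I0 add r4: issue@1 deps=(None,None) exec_start@1 write@3
I1 mul r1: issue@2 deps=(None,None) exec_start@2 write@4
I2 add r3: issue@3 deps=(1,1) exec_start@4 write@5
I3 add r1: issue@4 deps=(2,None) exec_start@5 write@7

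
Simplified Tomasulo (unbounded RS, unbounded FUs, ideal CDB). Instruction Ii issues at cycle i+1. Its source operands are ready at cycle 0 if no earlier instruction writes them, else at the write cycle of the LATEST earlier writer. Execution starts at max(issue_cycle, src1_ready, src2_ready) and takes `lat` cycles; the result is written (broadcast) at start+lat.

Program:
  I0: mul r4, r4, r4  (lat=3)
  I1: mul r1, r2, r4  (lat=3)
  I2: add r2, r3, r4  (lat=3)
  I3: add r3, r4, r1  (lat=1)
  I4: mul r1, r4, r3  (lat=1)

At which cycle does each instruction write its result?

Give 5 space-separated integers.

Answer: 4 7 7 8 9

Derivation:
I0 mul r4: issue@1 deps=(None,None) exec_start@1 write@4
I1 mul r1: issue@2 deps=(None,0) exec_start@4 write@7
I2 add r2: issue@3 deps=(None,0) exec_start@4 write@7
I3 add r3: issue@4 deps=(0,1) exec_start@7 write@8
I4 mul r1: issue@5 deps=(0,3) exec_start@8 write@9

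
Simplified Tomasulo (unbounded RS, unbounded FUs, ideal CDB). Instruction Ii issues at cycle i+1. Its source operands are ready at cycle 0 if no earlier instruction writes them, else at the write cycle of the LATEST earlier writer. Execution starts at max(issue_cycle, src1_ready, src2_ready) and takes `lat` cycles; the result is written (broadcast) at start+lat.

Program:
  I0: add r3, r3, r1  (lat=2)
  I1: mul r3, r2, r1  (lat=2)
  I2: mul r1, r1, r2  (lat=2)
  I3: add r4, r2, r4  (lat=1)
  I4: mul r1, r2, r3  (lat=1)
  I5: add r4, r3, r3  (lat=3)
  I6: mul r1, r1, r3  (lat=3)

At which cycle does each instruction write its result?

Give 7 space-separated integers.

I0 add r3: issue@1 deps=(None,None) exec_start@1 write@3
I1 mul r3: issue@2 deps=(None,None) exec_start@2 write@4
I2 mul r1: issue@3 deps=(None,None) exec_start@3 write@5
I3 add r4: issue@4 deps=(None,None) exec_start@4 write@5
I4 mul r1: issue@5 deps=(None,1) exec_start@5 write@6
I5 add r4: issue@6 deps=(1,1) exec_start@6 write@9
I6 mul r1: issue@7 deps=(4,1) exec_start@7 write@10

Answer: 3 4 5 5 6 9 10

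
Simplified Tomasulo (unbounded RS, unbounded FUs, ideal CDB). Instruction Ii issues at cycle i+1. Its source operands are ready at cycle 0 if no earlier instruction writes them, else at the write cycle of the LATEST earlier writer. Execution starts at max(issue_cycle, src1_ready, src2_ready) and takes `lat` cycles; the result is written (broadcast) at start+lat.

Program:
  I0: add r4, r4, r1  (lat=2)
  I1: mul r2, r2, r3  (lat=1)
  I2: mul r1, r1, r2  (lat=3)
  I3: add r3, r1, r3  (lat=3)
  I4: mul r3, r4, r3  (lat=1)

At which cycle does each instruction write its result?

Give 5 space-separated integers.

I0 add r4: issue@1 deps=(None,None) exec_start@1 write@3
I1 mul r2: issue@2 deps=(None,None) exec_start@2 write@3
I2 mul r1: issue@3 deps=(None,1) exec_start@3 write@6
I3 add r3: issue@4 deps=(2,None) exec_start@6 write@9
I4 mul r3: issue@5 deps=(0,3) exec_start@9 write@10

Answer: 3 3 6 9 10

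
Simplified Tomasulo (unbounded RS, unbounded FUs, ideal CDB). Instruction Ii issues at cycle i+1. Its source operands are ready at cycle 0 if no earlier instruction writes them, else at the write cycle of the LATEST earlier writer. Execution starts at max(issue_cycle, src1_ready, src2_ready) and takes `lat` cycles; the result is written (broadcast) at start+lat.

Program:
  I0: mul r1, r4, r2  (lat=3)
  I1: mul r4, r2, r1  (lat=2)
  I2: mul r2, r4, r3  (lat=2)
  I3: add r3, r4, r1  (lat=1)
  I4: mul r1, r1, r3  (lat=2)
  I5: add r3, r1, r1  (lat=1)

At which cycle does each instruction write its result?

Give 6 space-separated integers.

I0 mul r1: issue@1 deps=(None,None) exec_start@1 write@4
I1 mul r4: issue@2 deps=(None,0) exec_start@4 write@6
I2 mul r2: issue@3 deps=(1,None) exec_start@6 write@8
I3 add r3: issue@4 deps=(1,0) exec_start@6 write@7
I4 mul r1: issue@5 deps=(0,3) exec_start@7 write@9
I5 add r3: issue@6 deps=(4,4) exec_start@9 write@10

Answer: 4 6 8 7 9 10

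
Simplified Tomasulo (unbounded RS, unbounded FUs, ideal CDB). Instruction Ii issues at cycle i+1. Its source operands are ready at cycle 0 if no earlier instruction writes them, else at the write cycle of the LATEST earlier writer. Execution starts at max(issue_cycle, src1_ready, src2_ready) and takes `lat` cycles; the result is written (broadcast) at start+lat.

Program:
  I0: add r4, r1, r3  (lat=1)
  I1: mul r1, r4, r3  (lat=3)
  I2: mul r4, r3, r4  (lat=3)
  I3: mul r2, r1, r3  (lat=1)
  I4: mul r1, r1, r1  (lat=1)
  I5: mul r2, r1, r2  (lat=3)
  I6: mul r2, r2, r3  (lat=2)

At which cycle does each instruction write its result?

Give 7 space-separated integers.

Answer: 2 5 6 6 6 9 11

Derivation:
I0 add r4: issue@1 deps=(None,None) exec_start@1 write@2
I1 mul r1: issue@2 deps=(0,None) exec_start@2 write@5
I2 mul r4: issue@3 deps=(None,0) exec_start@3 write@6
I3 mul r2: issue@4 deps=(1,None) exec_start@5 write@6
I4 mul r1: issue@5 deps=(1,1) exec_start@5 write@6
I5 mul r2: issue@6 deps=(4,3) exec_start@6 write@9
I6 mul r2: issue@7 deps=(5,None) exec_start@9 write@11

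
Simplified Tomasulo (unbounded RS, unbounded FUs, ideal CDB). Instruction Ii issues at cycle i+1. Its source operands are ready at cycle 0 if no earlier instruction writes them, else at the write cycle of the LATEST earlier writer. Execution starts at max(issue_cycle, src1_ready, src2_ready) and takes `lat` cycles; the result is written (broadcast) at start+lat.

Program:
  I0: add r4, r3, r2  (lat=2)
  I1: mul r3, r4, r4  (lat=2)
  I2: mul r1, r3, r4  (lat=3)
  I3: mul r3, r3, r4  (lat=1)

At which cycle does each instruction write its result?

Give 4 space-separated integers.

Answer: 3 5 8 6

Derivation:
I0 add r4: issue@1 deps=(None,None) exec_start@1 write@3
I1 mul r3: issue@2 deps=(0,0) exec_start@3 write@5
I2 mul r1: issue@3 deps=(1,0) exec_start@5 write@8
I3 mul r3: issue@4 deps=(1,0) exec_start@5 write@6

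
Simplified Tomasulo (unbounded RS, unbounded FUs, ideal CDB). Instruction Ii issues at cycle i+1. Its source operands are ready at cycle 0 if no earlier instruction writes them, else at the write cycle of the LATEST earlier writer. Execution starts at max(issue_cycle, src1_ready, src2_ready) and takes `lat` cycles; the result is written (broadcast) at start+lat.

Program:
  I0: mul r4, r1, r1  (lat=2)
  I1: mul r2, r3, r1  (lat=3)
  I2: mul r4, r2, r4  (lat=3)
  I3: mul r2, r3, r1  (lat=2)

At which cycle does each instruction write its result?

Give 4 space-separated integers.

I0 mul r4: issue@1 deps=(None,None) exec_start@1 write@3
I1 mul r2: issue@2 deps=(None,None) exec_start@2 write@5
I2 mul r4: issue@3 deps=(1,0) exec_start@5 write@8
I3 mul r2: issue@4 deps=(None,None) exec_start@4 write@6

Answer: 3 5 8 6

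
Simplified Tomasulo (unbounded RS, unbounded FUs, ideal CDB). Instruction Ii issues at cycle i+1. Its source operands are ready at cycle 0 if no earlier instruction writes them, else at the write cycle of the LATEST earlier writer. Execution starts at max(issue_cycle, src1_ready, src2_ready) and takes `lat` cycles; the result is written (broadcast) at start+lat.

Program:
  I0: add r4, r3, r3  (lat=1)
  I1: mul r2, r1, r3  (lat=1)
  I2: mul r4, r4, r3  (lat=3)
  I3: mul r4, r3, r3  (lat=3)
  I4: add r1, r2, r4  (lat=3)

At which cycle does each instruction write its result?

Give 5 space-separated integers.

I0 add r4: issue@1 deps=(None,None) exec_start@1 write@2
I1 mul r2: issue@2 deps=(None,None) exec_start@2 write@3
I2 mul r4: issue@3 deps=(0,None) exec_start@3 write@6
I3 mul r4: issue@4 deps=(None,None) exec_start@4 write@7
I4 add r1: issue@5 deps=(1,3) exec_start@7 write@10

Answer: 2 3 6 7 10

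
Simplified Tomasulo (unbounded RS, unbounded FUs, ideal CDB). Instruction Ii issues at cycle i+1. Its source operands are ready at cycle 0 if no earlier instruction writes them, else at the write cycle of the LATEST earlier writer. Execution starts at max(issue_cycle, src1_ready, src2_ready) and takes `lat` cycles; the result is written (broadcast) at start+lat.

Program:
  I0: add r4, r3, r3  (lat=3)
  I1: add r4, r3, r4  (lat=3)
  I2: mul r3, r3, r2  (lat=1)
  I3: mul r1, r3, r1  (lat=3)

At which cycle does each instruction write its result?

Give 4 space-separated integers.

Answer: 4 7 4 7

Derivation:
I0 add r4: issue@1 deps=(None,None) exec_start@1 write@4
I1 add r4: issue@2 deps=(None,0) exec_start@4 write@7
I2 mul r3: issue@3 deps=(None,None) exec_start@3 write@4
I3 mul r1: issue@4 deps=(2,None) exec_start@4 write@7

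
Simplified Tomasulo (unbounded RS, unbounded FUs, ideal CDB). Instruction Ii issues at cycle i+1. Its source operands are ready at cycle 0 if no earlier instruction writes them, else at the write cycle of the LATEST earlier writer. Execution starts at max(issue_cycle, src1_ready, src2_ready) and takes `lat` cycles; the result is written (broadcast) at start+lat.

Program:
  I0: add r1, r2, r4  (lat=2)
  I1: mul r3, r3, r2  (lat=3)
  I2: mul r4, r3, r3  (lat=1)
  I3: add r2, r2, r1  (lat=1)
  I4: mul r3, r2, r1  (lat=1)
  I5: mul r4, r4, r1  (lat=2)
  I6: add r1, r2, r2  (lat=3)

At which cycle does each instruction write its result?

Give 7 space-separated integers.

I0 add r1: issue@1 deps=(None,None) exec_start@1 write@3
I1 mul r3: issue@2 deps=(None,None) exec_start@2 write@5
I2 mul r4: issue@3 deps=(1,1) exec_start@5 write@6
I3 add r2: issue@4 deps=(None,0) exec_start@4 write@5
I4 mul r3: issue@5 deps=(3,0) exec_start@5 write@6
I5 mul r4: issue@6 deps=(2,0) exec_start@6 write@8
I6 add r1: issue@7 deps=(3,3) exec_start@7 write@10

Answer: 3 5 6 5 6 8 10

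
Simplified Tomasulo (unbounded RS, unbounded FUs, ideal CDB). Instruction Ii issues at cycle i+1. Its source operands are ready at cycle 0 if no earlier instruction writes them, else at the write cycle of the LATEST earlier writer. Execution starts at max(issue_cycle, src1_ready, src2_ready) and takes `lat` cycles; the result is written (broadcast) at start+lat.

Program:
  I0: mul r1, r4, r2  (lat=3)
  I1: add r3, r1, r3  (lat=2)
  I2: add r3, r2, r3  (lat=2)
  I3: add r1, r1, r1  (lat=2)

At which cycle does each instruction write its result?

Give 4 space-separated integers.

I0 mul r1: issue@1 deps=(None,None) exec_start@1 write@4
I1 add r3: issue@2 deps=(0,None) exec_start@4 write@6
I2 add r3: issue@3 deps=(None,1) exec_start@6 write@8
I3 add r1: issue@4 deps=(0,0) exec_start@4 write@6

Answer: 4 6 8 6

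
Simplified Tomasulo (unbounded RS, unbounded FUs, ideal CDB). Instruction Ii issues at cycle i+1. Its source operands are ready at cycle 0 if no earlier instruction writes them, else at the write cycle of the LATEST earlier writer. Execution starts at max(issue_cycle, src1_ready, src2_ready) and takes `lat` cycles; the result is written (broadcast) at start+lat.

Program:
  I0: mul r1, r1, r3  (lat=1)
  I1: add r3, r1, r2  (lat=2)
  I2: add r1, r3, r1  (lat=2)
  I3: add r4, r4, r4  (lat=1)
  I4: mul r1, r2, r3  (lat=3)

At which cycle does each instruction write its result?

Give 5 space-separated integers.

Answer: 2 4 6 5 8

Derivation:
I0 mul r1: issue@1 deps=(None,None) exec_start@1 write@2
I1 add r3: issue@2 deps=(0,None) exec_start@2 write@4
I2 add r1: issue@3 deps=(1,0) exec_start@4 write@6
I3 add r4: issue@4 deps=(None,None) exec_start@4 write@5
I4 mul r1: issue@5 deps=(None,1) exec_start@5 write@8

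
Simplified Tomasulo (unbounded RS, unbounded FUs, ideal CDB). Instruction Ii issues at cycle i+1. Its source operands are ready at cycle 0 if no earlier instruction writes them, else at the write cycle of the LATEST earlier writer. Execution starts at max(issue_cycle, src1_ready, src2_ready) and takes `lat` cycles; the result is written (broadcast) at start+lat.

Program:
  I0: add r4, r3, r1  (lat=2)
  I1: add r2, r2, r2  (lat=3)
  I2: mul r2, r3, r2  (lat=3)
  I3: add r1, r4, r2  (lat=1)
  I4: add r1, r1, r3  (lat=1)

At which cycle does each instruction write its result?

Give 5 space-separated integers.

I0 add r4: issue@1 deps=(None,None) exec_start@1 write@3
I1 add r2: issue@2 deps=(None,None) exec_start@2 write@5
I2 mul r2: issue@3 deps=(None,1) exec_start@5 write@8
I3 add r1: issue@4 deps=(0,2) exec_start@8 write@9
I4 add r1: issue@5 deps=(3,None) exec_start@9 write@10

Answer: 3 5 8 9 10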